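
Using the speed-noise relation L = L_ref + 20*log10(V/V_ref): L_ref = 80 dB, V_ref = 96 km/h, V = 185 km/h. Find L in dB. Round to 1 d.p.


V/V_ref = 185 / 96 = 1.927083
log10(1.927083) = 0.2849
20 * 0.2849 = 5.698
L = 80 + 5.698 = 85.7 dB

85.7


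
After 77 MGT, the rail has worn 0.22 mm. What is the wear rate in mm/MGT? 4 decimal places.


Wear rate = total wear / cumulative tonnage
Rate = 0.22 / 77
Rate = 0.0029 mm/MGT

0.0029


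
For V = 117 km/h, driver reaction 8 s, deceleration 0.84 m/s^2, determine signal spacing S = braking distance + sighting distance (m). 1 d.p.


V = 117 / 3.6 = 32.5 m/s
Braking distance = 32.5^2 / (2*0.84) = 628.7202 m
Sighting distance = 32.5 * 8 = 260.0 m
S = 628.7202 + 260.0 = 888.7 m

888.7


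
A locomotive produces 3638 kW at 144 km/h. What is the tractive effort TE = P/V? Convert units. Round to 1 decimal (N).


Convert: P = 3638 kW = 3638000 W
V = 144 / 3.6 = 40.0 m/s
TE = 3638000 / 40.0
TE = 90950.0 N

90950.0


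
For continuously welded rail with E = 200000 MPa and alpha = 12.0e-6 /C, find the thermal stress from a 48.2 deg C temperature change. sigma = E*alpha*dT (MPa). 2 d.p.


sigma = E * alpha * dT
sigma = 200000 * 12.0e-6 * 48.2
sigma = 2.4 * 48.2
sigma = 115.68 MPa

115.68


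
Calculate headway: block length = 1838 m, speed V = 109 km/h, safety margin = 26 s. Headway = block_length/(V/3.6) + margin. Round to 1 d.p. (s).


V = 109 / 3.6 = 30.2778 m/s
Block traversal time = 1838 / 30.2778 = 60.7046 s
Headway = 60.7046 + 26
Headway = 86.7 s

86.7


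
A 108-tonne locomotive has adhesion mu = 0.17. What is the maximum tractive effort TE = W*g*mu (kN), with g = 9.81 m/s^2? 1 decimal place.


TE_max = W * g * mu
TE_max = 108 * 9.81 * 0.17
TE_max = 1059.48 * 0.17
TE_max = 180.1 kN

180.1


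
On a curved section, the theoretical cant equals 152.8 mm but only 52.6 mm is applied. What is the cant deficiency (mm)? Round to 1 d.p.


Cant deficiency = equilibrium cant - actual cant
CD = 152.8 - 52.6
CD = 100.2 mm

100.2


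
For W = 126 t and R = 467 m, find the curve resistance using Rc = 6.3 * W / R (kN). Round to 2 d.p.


Rc = 6.3 * W / R
Rc = 6.3 * 126 / 467
Rc = 793.8 / 467
Rc = 1.70 kN

1.70


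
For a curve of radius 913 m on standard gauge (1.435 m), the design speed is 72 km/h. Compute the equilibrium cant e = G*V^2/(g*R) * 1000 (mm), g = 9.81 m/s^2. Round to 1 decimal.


Convert speed: V = 72 / 3.6 = 20.0 m/s
Apply formula: e = 1.435 * 20.0^2 / (9.81 * 913)
e = 1.435 * 400.0 / 8956.53
e = 0.064087 m = 64.1 mm

64.1


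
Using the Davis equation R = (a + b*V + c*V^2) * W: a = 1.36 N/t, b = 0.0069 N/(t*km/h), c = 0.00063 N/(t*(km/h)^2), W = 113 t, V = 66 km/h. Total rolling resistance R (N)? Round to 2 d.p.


b*V = 0.0069 * 66 = 0.4554
c*V^2 = 0.00063 * 4356 = 2.74428
R_per_t = 1.36 + 0.4554 + 2.74428 = 4.55968 N/t
R_total = 4.55968 * 113 = 515.24 N

515.24


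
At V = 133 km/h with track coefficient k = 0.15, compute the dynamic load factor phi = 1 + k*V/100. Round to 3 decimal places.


phi = 1 + k * V / 100
phi = 1 + 0.15 * 133 / 100
phi = 1 + 0.1995
phi = 1.200

1.200


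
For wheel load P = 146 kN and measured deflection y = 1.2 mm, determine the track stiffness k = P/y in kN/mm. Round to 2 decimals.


Track stiffness k = P / y
k = 146 / 1.2
k = 121.67 kN/mm

121.67


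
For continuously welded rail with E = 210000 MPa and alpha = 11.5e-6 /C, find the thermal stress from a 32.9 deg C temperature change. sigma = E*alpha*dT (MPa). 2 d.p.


sigma = E * alpha * dT
sigma = 210000 * 11.5e-6 * 32.9
sigma = 2.415 * 32.9
sigma = 79.45 MPa

79.45


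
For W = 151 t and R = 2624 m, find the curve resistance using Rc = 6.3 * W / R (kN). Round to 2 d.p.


Rc = 6.3 * W / R
Rc = 6.3 * 151 / 2624
Rc = 951.3 / 2624
Rc = 0.36 kN

0.36


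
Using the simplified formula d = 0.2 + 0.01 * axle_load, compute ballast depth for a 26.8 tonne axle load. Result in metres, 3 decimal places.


d = 0.2 + 0.01 * 26.8
d = 0.2 + 0.268
d = 0.468 m

0.468


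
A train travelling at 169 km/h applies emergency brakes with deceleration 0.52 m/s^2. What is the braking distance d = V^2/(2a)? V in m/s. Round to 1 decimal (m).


Convert speed: V = 169 / 3.6 = 46.9444 m/s
V^2 = 2203.7809
d = 2203.7809 / (2 * 0.52)
d = 2203.7809 / 1.04
d = 2119.0 m

2119.0


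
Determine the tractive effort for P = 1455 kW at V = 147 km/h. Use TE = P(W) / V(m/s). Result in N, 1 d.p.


Convert: P = 1455 kW = 1455000 W
V = 147 / 3.6 = 40.8333 m/s
TE = 1455000 / 40.8333
TE = 35632.7 N

35632.7


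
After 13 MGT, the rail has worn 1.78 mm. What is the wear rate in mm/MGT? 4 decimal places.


Wear rate = total wear / cumulative tonnage
Rate = 1.78 / 13
Rate = 0.1369 mm/MGT

0.1369


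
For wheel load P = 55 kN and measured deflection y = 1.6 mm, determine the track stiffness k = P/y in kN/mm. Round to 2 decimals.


Track stiffness k = P / y
k = 55 / 1.6
k = 34.38 kN/mm

34.38


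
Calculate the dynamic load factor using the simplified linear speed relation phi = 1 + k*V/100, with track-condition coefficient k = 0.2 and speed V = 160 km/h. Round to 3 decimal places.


phi = 1 + k * V / 100
phi = 1 + 0.2 * 160 / 100
phi = 1 + 0.32
phi = 1.320

1.320


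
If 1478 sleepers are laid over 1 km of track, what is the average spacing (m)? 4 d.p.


Spacing = 1000 m / number of sleepers
Spacing = 1000 / 1478
Spacing = 0.6766 m

0.6766


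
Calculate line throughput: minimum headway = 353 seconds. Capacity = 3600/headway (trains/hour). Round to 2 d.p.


Capacity = 3600 / headway
Capacity = 3600 / 353
Capacity = 10.20 trains/hour

10.20


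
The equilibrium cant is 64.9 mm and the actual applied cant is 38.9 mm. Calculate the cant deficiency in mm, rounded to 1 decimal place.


Cant deficiency = equilibrium cant - actual cant
CD = 64.9 - 38.9
CD = 26.0 mm

26.0


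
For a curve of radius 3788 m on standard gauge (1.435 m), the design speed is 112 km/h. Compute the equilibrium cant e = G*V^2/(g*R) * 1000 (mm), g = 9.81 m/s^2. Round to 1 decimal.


Convert speed: V = 112 / 3.6 = 31.1111 m/s
Apply formula: e = 1.435 * 31.1111^2 / (9.81 * 3788)
e = 1.435 * 967.9012 / 37160.28
e = 0.037377 m = 37.4 mm

37.4


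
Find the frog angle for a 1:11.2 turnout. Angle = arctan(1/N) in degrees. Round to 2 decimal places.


1/N = 1/11.2 = 0.089286
angle = arctan(0.089286) = 0.08905 rad
angle = 0.08905 * 180/pi = 5.10 degrees

5.10


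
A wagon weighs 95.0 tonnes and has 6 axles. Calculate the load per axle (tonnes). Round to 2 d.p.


Load per axle = total weight / number of axles
Load = 95.0 / 6
Load = 15.83 tonnes

15.83


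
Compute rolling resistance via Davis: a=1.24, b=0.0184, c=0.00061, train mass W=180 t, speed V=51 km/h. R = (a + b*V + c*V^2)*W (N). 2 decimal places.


b*V = 0.0184 * 51 = 0.9384
c*V^2 = 0.00061 * 2601 = 1.58661
R_per_t = 1.24 + 0.9384 + 1.58661 = 3.76501 N/t
R_total = 3.76501 * 180 = 677.70 N

677.70


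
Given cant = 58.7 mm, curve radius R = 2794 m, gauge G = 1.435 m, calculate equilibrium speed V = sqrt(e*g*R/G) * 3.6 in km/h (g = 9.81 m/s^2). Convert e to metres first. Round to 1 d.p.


Convert cant: e = 58.7 mm = 0.0587 m
V_ms = sqrt(0.0587 * 9.81 * 2794 / 1.435)
V_ms = sqrt(1121.19618) = 33.4843 m/s
V = 33.4843 * 3.6 = 120.5 km/h

120.5


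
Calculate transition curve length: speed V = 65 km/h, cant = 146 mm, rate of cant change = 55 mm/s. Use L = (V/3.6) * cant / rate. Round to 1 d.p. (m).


Convert speed: V = 65 / 3.6 = 18.0556 m/s
L = 18.0556 * 146 / 55
L = 2636.1111 / 55
L = 47.9 m

47.9


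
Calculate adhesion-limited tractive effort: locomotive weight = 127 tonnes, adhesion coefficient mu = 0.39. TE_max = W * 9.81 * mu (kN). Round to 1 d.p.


TE_max = W * g * mu
TE_max = 127 * 9.81 * 0.39
TE_max = 1245.87 * 0.39
TE_max = 485.9 kN

485.9


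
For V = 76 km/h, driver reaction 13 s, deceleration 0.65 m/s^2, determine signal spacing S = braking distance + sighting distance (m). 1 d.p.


V = 76 / 3.6 = 21.1111 m/s
Braking distance = 21.1111^2 / (2*0.65) = 342.83 m
Sighting distance = 21.1111 * 13 = 274.4444 m
S = 342.83 + 274.4444 = 617.3 m

617.3


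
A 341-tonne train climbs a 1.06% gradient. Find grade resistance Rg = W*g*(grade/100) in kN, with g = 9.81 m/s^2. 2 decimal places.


Rg = W * 9.81 * grade / 100
Rg = 341 * 9.81 * 1.06 / 100
Rg = 3345.21 * 0.0106
Rg = 35.46 kN

35.46


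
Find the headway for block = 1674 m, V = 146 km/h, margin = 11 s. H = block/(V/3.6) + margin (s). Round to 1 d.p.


V = 146 / 3.6 = 40.5556 m/s
Block traversal time = 1674 / 40.5556 = 41.2767 s
Headway = 41.2767 + 11
Headway = 52.3 s

52.3


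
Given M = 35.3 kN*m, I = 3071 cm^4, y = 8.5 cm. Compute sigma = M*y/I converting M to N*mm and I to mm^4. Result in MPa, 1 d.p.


Convert units:
M = 35.3 kN*m = 35300000 N*mm
y = 8.5 cm = 85 mm
I = 3071 cm^4 = 30710000 mm^4
sigma = 35300000 * 85 / 30710000
sigma = 97.7 MPa

97.7


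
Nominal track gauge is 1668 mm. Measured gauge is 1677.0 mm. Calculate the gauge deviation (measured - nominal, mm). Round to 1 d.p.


Deviation = measured - nominal
Deviation = 1677.0 - 1668
Deviation = 9.0 mm

9.0


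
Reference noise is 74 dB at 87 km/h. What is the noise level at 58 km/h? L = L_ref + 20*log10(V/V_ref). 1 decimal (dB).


V/V_ref = 58 / 87 = 0.666667
log10(0.666667) = -0.176091
20 * -0.176091 = -3.5218
L = 74 + -3.5218 = 70.5 dB

70.5


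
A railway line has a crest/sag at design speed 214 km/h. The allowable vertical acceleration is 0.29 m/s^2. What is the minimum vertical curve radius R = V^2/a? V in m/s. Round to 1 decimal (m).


Convert speed: V = 214 / 3.6 = 59.4444 m/s
V^2 = 3533.642 m^2/s^2
R_v = 3533.642 / 0.29
R_v = 12185.0 m

12185.0


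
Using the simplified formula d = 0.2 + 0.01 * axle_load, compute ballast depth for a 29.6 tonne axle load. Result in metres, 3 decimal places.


d = 0.2 + 0.01 * 29.6
d = 0.2 + 0.296
d = 0.496 m

0.496


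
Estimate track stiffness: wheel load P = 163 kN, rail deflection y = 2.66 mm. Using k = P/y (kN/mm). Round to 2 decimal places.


Track stiffness k = P / y
k = 163 / 2.66
k = 61.28 kN/mm

61.28


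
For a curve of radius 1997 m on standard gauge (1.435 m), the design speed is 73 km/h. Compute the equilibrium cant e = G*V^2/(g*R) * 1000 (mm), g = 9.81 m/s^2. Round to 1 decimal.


Convert speed: V = 73 / 3.6 = 20.2778 m/s
Apply formula: e = 1.435 * 20.2778^2 / (9.81 * 1997)
e = 1.435 * 411.1883 / 19590.57
e = 0.030119 m = 30.1 mm

30.1


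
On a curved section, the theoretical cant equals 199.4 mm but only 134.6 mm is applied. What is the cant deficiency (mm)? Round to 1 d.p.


Cant deficiency = equilibrium cant - actual cant
CD = 199.4 - 134.6
CD = 64.8 mm

64.8


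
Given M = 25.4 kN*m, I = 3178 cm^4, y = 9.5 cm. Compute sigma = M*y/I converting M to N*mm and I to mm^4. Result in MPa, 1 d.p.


Convert units:
M = 25.4 kN*m = 25400000 N*mm
y = 9.5 cm = 95 mm
I = 3178 cm^4 = 31780000 mm^4
sigma = 25400000 * 95 / 31780000
sigma = 75.9 MPa

75.9


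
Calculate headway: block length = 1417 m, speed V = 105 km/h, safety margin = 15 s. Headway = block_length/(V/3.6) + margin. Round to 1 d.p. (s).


V = 105 / 3.6 = 29.1667 m/s
Block traversal time = 1417 / 29.1667 = 48.5829 s
Headway = 48.5829 + 15
Headway = 63.6 s

63.6


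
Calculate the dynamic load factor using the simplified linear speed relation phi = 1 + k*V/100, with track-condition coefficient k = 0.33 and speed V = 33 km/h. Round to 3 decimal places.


phi = 1 + k * V / 100
phi = 1 + 0.33 * 33 / 100
phi = 1 + 0.1089
phi = 1.109

1.109


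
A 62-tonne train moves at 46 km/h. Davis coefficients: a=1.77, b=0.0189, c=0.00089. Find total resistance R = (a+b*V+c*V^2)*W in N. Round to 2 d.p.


b*V = 0.0189 * 46 = 0.8694
c*V^2 = 0.00089 * 2116 = 1.88324
R_per_t = 1.77 + 0.8694 + 1.88324 = 4.52264 N/t
R_total = 4.52264 * 62 = 280.40 N

280.40


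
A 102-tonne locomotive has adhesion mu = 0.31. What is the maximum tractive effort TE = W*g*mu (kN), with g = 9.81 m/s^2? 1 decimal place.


TE_max = W * g * mu
TE_max = 102 * 9.81 * 0.31
TE_max = 1000.62 * 0.31
TE_max = 310.2 kN

310.2


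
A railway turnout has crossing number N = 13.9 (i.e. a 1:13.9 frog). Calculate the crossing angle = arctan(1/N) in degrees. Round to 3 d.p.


1/N = 1/13.9 = 0.071942
angle = arctan(0.071942) = 0.071819 rad
angle = 0.071819 * 180/pi = 4.115 degrees

4.115


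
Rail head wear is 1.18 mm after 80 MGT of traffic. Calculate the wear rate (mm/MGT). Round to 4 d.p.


Wear rate = total wear / cumulative tonnage
Rate = 1.18 / 80
Rate = 0.0148 mm/MGT

0.0148


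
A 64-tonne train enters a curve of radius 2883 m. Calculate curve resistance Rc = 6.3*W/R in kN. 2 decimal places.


Rc = 6.3 * W / R
Rc = 6.3 * 64 / 2883
Rc = 403.2 / 2883
Rc = 0.14 kN

0.14


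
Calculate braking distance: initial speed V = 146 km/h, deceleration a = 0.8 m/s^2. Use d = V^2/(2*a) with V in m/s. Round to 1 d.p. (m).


Convert speed: V = 146 / 3.6 = 40.5556 m/s
V^2 = 1644.7531
d = 1644.7531 / (2 * 0.8)
d = 1644.7531 / 1.6
d = 1028.0 m

1028.0


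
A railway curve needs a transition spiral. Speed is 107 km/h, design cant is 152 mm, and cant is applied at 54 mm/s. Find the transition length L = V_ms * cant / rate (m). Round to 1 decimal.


Convert speed: V = 107 / 3.6 = 29.7222 m/s
L = 29.7222 * 152 / 54
L = 4517.7778 / 54
L = 83.7 m

83.7


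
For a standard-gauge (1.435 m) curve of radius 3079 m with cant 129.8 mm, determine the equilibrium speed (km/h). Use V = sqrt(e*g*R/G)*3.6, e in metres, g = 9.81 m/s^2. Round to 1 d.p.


Convert cant: e = 129.8 mm = 0.1298 m
V_ms = sqrt(0.1298 * 9.81 * 3079 / 1.435)
V_ms = sqrt(2732.130803) = 52.2698 m/s
V = 52.2698 * 3.6 = 188.2 km/h

188.2


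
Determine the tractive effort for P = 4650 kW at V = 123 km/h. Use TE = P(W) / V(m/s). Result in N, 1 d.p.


Convert: P = 4650 kW = 4650000 W
V = 123 / 3.6 = 34.1667 m/s
TE = 4650000 / 34.1667
TE = 136097.6 N

136097.6


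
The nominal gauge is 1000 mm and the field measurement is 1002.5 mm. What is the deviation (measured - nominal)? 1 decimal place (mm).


Deviation = measured - nominal
Deviation = 1002.5 - 1000
Deviation = 2.5 mm

2.5


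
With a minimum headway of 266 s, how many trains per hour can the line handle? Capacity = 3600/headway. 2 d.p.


Capacity = 3600 / headway
Capacity = 3600 / 266
Capacity = 13.53 trains/hour

13.53


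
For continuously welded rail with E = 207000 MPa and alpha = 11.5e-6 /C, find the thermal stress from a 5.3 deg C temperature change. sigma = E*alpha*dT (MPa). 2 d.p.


sigma = E * alpha * dT
sigma = 207000 * 11.5e-6 * 5.3
sigma = 2.3805 * 5.3
sigma = 12.62 MPa

12.62


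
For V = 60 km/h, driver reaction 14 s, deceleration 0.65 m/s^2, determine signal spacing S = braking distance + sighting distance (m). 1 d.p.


V = 60 / 3.6 = 16.6667 m/s
Braking distance = 16.6667^2 / (2*0.65) = 213.6752 m
Sighting distance = 16.6667 * 14 = 233.3333 m
S = 213.6752 + 233.3333 = 447.0 m

447.0


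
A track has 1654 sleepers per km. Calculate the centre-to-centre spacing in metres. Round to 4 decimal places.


Spacing = 1000 m / number of sleepers
Spacing = 1000 / 1654
Spacing = 0.6046 m

0.6046


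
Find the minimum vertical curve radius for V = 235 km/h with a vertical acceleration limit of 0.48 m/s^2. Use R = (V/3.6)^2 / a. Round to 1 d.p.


Convert speed: V = 235 / 3.6 = 65.2778 m/s
V^2 = 4261.1883 m^2/s^2
R_v = 4261.1883 / 0.48
R_v = 8877.5 m

8877.5


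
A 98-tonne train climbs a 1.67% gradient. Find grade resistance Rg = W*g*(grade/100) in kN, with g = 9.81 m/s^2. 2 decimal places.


Rg = W * 9.81 * grade / 100
Rg = 98 * 9.81 * 1.67 / 100
Rg = 961.38 * 0.0167
Rg = 16.06 kN

16.06


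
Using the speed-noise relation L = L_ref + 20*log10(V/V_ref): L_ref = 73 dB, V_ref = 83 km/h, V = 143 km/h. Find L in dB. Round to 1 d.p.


V/V_ref = 143 / 83 = 1.722892
log10(1.722892) = 0.236258
20 * 0.236258 = 4.7252
L = 73 + 4.7252 = 77.7 dB

77.7


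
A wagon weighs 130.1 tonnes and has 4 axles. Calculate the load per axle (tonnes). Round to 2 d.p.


Load per axle = total weight / number of axles
Load = 130.1 / 4
Load = 32.53 tonnes

32.53


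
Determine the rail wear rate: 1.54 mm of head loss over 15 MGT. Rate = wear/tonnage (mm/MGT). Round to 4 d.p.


Wear rate = total wear / cumulative tonnage
Rate = 1.54 / 15
Rate = 0.1027 mm/MGT

0.1027


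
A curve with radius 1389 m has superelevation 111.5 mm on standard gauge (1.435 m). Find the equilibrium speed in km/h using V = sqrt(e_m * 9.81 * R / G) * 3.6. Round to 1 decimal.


Convert cant: e = 111.5 mm = 0.1115 m
V_ms = sqrt(0.1115 * 9.81 * 1389 / 1.435)
V_ms = sqrt(1058.751941) = 32.5385 m/s
V = 32.5385 * 3.6 = 117.1 km/h

117.1


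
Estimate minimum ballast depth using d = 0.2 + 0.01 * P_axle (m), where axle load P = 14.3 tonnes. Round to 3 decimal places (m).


d = 0.2 + 0.01 * 14.3
d = 0.2 + 0.143
d = 0.343 m

0.343


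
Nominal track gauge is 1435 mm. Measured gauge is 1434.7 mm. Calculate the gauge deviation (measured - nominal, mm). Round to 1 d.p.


Deviation = measured - nominal
Deviation = 1434.7 - 1435
Deviation = -0.3 mm

-0.3


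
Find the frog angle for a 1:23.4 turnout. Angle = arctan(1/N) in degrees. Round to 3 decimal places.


1/N = 1/23.4 = 0.042735
angle = arctan(0.042735) = 0.042709 rad
angle = 0.042709 * 180/pi = 2.447 degrees

2.447


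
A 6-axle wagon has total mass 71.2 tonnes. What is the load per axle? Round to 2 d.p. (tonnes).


Load per axle = total weight / number of axles
Load = 71.2 / 6
Load = 11.87 tonnes

11.87


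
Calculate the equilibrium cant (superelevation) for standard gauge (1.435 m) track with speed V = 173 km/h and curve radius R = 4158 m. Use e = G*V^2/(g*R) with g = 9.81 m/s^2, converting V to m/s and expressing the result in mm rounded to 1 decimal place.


Convert speed: V = 173 / 3.6 = 48.0556 m/s
Apply formula: e = 1.435 * 48.0556^2 / (9.81 * 4158)
e = 1.435 * 2309.3364 / 40789.98
e = 0.081243 m = 81.2 mm

81.2


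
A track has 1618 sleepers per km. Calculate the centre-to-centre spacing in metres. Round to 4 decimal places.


Spacing = 1000 m / number of sleepers
Spacing = 1000 / 1618
Spacing = 0.6180 m

0.6180


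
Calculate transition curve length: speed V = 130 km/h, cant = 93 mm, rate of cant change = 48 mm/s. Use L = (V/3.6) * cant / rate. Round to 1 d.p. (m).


Convert speed: V = 130 / 3.6 = 36.1111 m/s
L = 36.1111 * 93 / 48
L = 3358.3333 / 48
L = 70.0 m

70.0


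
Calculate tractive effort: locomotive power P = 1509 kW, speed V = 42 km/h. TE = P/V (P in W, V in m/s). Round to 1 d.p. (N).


Convert: P = 1509 kW = 1509000 W
V = 42 / 3.6 = 11.6667 m/s
TE = 1509000 / 11.6667
TE = 129342.9 N

129342.9


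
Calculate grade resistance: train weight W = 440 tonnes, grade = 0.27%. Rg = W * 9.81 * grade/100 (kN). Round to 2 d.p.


Rg = W * 9.81 * grade / 100
Rg = 440 * 9.81 * 0.27 / 100
Rg = 4316.4 * 0.0027
Rg = 11.65 kN

11.65


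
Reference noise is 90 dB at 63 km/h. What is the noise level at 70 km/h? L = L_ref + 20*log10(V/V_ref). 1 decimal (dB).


V/V_ref = 70 / 63 = 1.111111
log10(1.111111) = 0.045757
20 * 0.045757 = 0.9151
L = 90 + 0.9151 = 90.9 dB

90.9


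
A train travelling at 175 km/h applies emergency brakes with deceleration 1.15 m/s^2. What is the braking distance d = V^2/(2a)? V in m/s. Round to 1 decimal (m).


Convert speed: V = 175 / 3.6 = 48.6111 m/s
V^2 = 2363.0401
d = 2363.0401 / (2 * 1.15)
d = 2363.0401 / 2.3
d = 1027.4 m

1027.4


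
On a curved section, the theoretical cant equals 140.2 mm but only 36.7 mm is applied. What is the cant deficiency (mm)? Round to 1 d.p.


Cant deficiency = equilibrium cant - actual cant
CD = 140.2 - 36.7
CD = 103.5 mm

103.5


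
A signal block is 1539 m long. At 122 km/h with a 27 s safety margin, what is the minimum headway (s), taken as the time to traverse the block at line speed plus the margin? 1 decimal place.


V = 122 / 3.6 = 33.8889 m/s
Block traversal time = 1539 / 33.8889 = 45.4131 s
Headway = 45.4131 + 27
Headway = 72.4 s

72.4


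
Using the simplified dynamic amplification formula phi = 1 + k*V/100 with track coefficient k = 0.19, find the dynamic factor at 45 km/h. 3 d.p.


phi = 1 + k * V / 100
phi = 1 + 0.19 * 45 / 100
phi = 1 + 0.0855
phi = 1.086

1.086


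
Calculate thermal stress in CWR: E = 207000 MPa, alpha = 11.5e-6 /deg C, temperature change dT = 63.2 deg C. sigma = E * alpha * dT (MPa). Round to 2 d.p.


sigma = E * alpha * dT
sigma = 207000 * 11.5e-6 * 63.2
sigma = 2.3805 * 63.2
sigma = 150.45 MPa

150.45


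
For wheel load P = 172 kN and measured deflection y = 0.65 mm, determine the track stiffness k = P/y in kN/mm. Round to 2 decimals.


Track stiffness k = P / y
k = 172 / 0.65
k = 264.62 kN/mm

264.62


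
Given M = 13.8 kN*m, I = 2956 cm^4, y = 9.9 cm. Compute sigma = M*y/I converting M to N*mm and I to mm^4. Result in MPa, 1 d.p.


Convert units:
M = 13.8 kN*m = 13800000 N*mm
y = 9.9 cm = 99 mm
I = 2956 cm^4 = 29560000 mm^4
sigma = 13800000 * 99 / 29560000
sigma = 46.2 MPa

46.2


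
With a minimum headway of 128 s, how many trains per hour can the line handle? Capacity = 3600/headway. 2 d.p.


Capacity = 3600 / headway
Capacity = 3600 / 128
Capacity = 28.13 trains/hour

28.13


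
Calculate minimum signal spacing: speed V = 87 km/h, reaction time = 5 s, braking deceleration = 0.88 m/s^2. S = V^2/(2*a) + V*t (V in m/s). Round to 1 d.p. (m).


V = 87 / 3.6 = 24.1667 m/s
Braking distance = 24.1667^2 / (2*0.88) = 331.834 m
Sighting distance = 24.1667 * 5 = 120.8333 m
S = 331.834 + 120.8333 = 452.7 m

452.7


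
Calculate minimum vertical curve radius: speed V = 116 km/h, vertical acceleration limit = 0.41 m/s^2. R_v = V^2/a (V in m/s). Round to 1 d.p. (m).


Convert speed: V = 116 / 3.6 = 32.2222 m/s
V^2 = 1038.2716 m^2/s^2
R_v = 1038.2716 / 0.41
R_v = 2532.4 m

2532.4


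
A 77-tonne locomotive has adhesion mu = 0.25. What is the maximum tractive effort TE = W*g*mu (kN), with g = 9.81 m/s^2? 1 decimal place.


TE_max = W * g * mu
TE_max = 77 * 9.81 * 0.25
TE_max = 755.37 * 0.25
TE_max = 188.8 kN

188.8


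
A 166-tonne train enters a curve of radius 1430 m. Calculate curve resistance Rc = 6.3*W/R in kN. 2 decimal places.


Rc = 6.3 * W / R
Rc = 6.3 * 166 / 1430
Rc = 1045.8 / 1430
Rc = 0.73 kN

0.73


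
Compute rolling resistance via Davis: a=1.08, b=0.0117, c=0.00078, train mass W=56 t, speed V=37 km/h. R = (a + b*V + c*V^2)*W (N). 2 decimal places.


b*V = 0.0117 * 37 = 0.4329
c*V^2 = 0.00078 * 1369 = 1.06782
R_per_t = 1.08 + 0.4329 + 1.06782 = 2.58072 N/t
R_total = 2.58072 * 56 = 144.52 N

144.52


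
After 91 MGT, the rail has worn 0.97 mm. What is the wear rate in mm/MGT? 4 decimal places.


Wear rate = total wear / cumulative tonnage
Rate = 0.97 / 91
Rate = 0.0107 mm/MGT

0.0107


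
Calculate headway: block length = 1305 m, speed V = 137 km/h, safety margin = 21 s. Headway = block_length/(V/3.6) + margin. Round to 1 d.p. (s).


V = 137 / 3.6 = 38.0556 m/s
Block traversal time = 1305 / 38.0556 = 34.292 s
Headway = 34.292 + 21
Headway = 55.3 s

55.3


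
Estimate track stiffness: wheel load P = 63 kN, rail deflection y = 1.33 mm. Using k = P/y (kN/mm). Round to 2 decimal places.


Track stiffness k = P / y
k = 63 / 1.33
k = 47.37 kN/mm

47.37


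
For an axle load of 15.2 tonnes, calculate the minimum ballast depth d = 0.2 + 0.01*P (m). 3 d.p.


d = 0.2 + 0.01 * 15.2
d = 0.2 + 0.152
d = 0.352 m

0.352


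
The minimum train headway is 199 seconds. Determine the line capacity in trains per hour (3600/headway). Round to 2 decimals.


Capacity = 3600 / headway
Capacity = 3600 / 199
Capacity = 18.09 trains/hour

18.09


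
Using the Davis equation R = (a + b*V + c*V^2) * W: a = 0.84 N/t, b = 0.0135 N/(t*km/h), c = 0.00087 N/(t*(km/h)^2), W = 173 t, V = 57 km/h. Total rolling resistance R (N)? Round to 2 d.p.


b*V = 0.0135 * 57 = 0.7695
c*V^2 = 0.00087 * 3249 = 2.82663
R_per_t = 0.84 + 0.7695 + 2.82663 = 4.43613 N/t
R_total = 4.43613 * 173 = 767.45 N

767.45


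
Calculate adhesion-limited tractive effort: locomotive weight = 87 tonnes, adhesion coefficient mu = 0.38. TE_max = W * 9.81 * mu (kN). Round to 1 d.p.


TE_max = W * g * mu
TE_max = 87 * 9.81 * 0.38
TE_max = 853.47 * 0.38
TE_max = 324.3 kN

324.3


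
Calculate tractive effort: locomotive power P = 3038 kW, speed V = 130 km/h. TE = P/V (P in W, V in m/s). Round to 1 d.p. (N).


Convert: P = 3038 kW = 3038000 W
V = 130 / 3.6 = 36.1111 m/s
TE = 3038000 / 36.1111
TE = 84129.2 N

84129.2


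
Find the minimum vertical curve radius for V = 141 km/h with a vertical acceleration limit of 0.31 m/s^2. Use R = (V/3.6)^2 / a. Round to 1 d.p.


Convert speed: V = 141 / 3.6 = 39.1667 m/s
V^2 = 1534.0278 m^2/s^2
R_v = 1534.0278 / 0.31
R_v = 4948.5 m

4948.5


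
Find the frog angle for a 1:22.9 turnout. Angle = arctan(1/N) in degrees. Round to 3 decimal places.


1/N = 1/22.9 = 0.043668
angle = arctan(0.043668) = 0.04364 rad
angle = 0.04364 * 180/pi = 2.500 degrees

2.500


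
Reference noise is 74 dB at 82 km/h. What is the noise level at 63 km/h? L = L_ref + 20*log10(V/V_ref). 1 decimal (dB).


V/V_ref = 63 / 82 = 0.768293
log10(0.768293) = -0.114473
20 * -0.114473 = -2.2895
L = 74 + -2.2895 = 71.7 dB

71.7


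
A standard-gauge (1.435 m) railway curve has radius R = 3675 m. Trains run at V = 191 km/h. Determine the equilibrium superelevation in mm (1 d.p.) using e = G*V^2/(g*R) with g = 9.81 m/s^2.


Convert speed: V = 191 / 3.6 = 53.0556 m/s
Apply formula: e = 1.435 * 53.0556^2 / (9.81 * 3675)
e = 1.435 * 2814.892 / 36051.75
e = 0.112044 m = 112.0 mm

112.0


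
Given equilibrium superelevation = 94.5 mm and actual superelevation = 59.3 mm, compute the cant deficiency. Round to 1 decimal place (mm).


Cant deficiency = equilibrium cant - actual cant
CD = 94.5 - 59.3
CD = 35.2 mm

35.2


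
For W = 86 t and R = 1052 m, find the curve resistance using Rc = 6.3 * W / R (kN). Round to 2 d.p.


Rc = 6.3 * W / R
Rc = 6.3 * 86 / 1052
Rc = 541.8 / 1052
Rc = 0.52 kN

0.52


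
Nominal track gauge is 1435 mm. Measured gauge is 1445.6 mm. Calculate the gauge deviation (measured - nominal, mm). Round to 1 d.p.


Deviation = measured - nominal
Deviation = 1445.6 - 1435
Deviation = 10.6 mm

10.6


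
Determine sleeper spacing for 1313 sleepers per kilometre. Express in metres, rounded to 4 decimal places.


Spacing = 1000 m / number of sleepers
Spacing = 1000 / 1313
Spacing = 0.7616 m

0.7616


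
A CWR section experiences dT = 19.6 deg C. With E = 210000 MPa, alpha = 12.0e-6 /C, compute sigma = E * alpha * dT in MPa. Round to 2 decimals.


sigma = E * alpha * dT
sigma = 210000 * 12.0e-6 * 19.6
sigma = 2.52 * 19.6
sigma = 49.39 MPa

49.39


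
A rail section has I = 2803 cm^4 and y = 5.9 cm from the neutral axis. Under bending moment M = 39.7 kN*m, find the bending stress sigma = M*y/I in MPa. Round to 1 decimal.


Convert units:
M = 39.7 kN*m = 39700000 N*mm
y = 5.9 cm = 59 mm
I = 2803 cm^4 = 28030000 mm^4
sigma = 39700000 * 59 / 28030000
sigma = 83.6 MPa

83.6


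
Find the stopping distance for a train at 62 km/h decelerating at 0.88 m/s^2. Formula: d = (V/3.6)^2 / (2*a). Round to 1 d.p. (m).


Convert speed: V = 62 / 3.6 = 17.2222 m/s
V^2 = 296.6049
d = 296.6049 / (2 * 0.88)
d = 296.6049 / 1.76
d = 168.5 m

168.5


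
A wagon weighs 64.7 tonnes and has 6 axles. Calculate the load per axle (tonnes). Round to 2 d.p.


Load per axle = total weight / number of axles
Load = 64.7 / 6
Load = 10.78 tonnes

10.78


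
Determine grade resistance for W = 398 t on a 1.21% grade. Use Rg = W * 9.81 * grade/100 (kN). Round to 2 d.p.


Rg = W * 9.81 * grade / 100
Rg = 398 * 9.81 * 1.21 / 100
Rg = 3904.38 * 0.0121
Rg = 47.24 kN

47.24


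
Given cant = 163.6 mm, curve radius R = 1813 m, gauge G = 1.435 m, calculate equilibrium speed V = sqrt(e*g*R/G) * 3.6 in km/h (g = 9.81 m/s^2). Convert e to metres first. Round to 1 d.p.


Convert cant: e = 163.6 mm = 0.1636 m
V_ms = sqrt(0.1636 * 9.81 * 1813 / 1.435)
V_ms = sqrt(2027.674361) = 45.0297 m/s
V = 45.0297 * 3.6 = 162.1 km/h

162.1


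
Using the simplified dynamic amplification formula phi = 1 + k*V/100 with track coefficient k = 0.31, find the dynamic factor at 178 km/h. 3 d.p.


phi = 1 + k * V / 100
phi = 1 + 0.31 * 178 / 100
phi = 1 + 0.5518
phi = 1.552

1.552


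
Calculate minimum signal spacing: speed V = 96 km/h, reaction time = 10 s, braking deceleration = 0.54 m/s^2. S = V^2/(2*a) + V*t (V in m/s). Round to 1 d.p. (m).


V = 96 / 3.6 = 26.6667 m/s
Braking distance = 26.6667^2 / (2*0.54) = 658.4362 m
Sighting distance = 26.6667 * 10 = 266.6667 m
S = 658.4362 + 266.6667 = 925.1 m

925.1


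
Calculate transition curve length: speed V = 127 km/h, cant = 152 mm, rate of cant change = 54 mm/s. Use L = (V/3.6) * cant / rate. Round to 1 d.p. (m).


Convert speed: V = 127 / 3.6 = 35.2778 m/s
L = 35.2778 * 152 / 54
L = 5362.2222 / 54
L = 99.3 m

99.3


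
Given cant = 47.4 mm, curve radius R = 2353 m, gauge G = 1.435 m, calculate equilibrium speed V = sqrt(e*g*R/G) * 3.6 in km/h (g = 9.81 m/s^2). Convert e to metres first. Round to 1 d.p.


Convert cant: e = 47.4 mm = 0.0474 m
V_ms = sqrt(0.0474 * 9.81 * 2353 / 1.435)
V_ms = sqrt(762.460545) = 27.6127 m/s
V = 27.6127 * 3.6 = 99.4 km/h

99.4


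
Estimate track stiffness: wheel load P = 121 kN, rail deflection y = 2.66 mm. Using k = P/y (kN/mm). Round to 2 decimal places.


Track stiffness k = P / y
k = 121 / 2.66
k = 45.49 kN/mm

45.49


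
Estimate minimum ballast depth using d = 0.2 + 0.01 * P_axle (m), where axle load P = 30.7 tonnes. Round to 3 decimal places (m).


d = 0.2 + 0.01 * 30.7
d = 0.2 + 0.307
d = 0.507 m

0.507


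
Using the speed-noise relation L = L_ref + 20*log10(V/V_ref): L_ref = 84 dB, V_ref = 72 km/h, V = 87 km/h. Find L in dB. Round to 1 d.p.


V/V_ref = 87 / 72 = 1.208333
log10(1.208333) = 0.082187
20 * 0.082187 = 1.6437
L = 84 + 1.6437 = 85.6 dB

85.6


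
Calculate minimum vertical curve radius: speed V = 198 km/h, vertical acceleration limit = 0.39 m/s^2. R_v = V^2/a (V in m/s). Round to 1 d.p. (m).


Convert speed: V = 198 / 3.6 = 55.0 m/s
V^2 = 3025.0 m^2/s^2
R_v = 3025.0 / 0.39
R_v = 7756.4 m

7756.4


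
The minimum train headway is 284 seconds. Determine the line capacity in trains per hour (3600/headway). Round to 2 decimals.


Capacity = 3600 / headway
Capacity = 3600 / 284
Capacity = 12.68 trains/hour

12.68


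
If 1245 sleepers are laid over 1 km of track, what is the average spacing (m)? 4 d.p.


Spacing = 1000 m / number of sleepers
Spacing = 1000 / 1245
Spacing = 0.8032 m

0.8032


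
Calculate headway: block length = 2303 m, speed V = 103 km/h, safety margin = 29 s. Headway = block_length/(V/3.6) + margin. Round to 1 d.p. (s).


V = 103 / 3.6 = 28.6111 m/s
Block traversal time = 2303 / 28.6111 = 80.4932 s
Headway = 80.4932 + 29
Headway = 109.5 s

109.5


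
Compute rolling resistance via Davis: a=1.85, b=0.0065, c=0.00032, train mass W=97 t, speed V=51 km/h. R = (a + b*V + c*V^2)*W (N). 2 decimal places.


b*V = 0.0065 * 51 = 0.3315
c*V^2 = 0.00032 * 2601 = 0.83232
R_per_t = 1.85 + 0.3315 + 0.83232 = 3.01382 N/t
R_total = 3.01382 * 97 = 292.34 N

292.34


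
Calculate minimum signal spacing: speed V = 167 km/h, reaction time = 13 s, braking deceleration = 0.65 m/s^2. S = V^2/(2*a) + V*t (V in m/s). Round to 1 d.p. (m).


V = 167 / 3.6 = 46.3889 m/s
Braking distance = 46.3889^2 / (2*0.65) = 1655.33 m
Sighting distance = 46.3889 * 13 = 603.0556 m
S = 1655.33 + 603.0556 = 2258.4 m

2258.4


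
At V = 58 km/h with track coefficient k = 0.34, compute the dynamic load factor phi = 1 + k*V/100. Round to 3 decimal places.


phi = 1 + k * V / 100
phi = 1 + 0.34 * 58 / 100
phi = 1 + 0.1972
phi = 1.197

1.197


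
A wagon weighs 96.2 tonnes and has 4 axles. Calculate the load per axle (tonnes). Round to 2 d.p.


Load per axle = total weight / number of axles
Load = 96.2 / 4
Load = 24.05 tonnes

24.05


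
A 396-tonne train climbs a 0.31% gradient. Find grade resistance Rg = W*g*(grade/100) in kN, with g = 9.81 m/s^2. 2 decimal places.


Rg = W * 9.81 * grade / 100
Rg = 396 * 9.81 * 0.31 / 100
Rg = 3884.76 * 0.0031
Rg = 12.04 kN

12.04


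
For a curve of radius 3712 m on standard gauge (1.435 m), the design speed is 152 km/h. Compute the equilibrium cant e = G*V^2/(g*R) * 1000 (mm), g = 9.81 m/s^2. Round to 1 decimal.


Convert speed: V = 152 / 3.6 = 42.2222 m/s
Apply formula: e = 1.435 * 42.2222^2 / (9.81 * 3712)
e = 1.435 * 1782.716 / 36414.72
e = 0.070252 m = 70.3 mm

70.3


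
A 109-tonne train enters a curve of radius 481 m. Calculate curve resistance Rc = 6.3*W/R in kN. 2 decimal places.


Rc = 6.3 * W / R
Rc = 6.3 * 109 / 481
Rc = 686.7 / 481
Rc = 1.43 kN

1.43


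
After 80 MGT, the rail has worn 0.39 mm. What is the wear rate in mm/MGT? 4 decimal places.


Wear rate = total wear / cumulative tonnage
Rate = 0.39 / 80
Rate = 0.0049 mm/MGT

0.0049


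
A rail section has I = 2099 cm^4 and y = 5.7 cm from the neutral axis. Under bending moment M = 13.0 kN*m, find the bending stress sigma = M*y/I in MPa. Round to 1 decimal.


Convert units:
M = 13.0 kN*m = 13000000 N*mm
y = 5.7 cm = 57 mm
I = 2099 cm^4 = 20990000 mm^4
sigma = 13000000 * 57 / 20990000
sigma = 35.3 MPa

35.3


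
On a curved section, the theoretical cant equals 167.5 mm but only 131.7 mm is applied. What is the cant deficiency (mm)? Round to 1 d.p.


Cant deficiency = equilibrium cant - actual cant
CD = 167.5 - 131.7
CD = 35.8 mm

35.8


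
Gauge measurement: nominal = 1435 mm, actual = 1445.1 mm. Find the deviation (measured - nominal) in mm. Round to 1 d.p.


Deviation = measured - nominal
Deviation = 1445.1 - 1435
Deviation = 10.1 mm

10.1


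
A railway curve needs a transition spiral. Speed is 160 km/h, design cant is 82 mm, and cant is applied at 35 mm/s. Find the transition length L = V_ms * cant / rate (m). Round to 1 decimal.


Convert speed: V = 160 / 3.6 = 44.4444 m/s
L = 44.4444 * 82 / 35
L = 3644.4444 / 35
L = 104.1 m

104.1


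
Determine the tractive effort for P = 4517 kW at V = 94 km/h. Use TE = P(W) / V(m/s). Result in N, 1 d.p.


Convert: P = 4517 kW = 4517000 W
V = 94 / 3.6 = 26.1111 m/s
TE = 4517000 / 26.1111
TE = 172991.5 N

172991.5


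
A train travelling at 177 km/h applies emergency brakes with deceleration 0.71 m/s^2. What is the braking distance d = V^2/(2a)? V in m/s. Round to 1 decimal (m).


Convert speed: V = 177 / 3.6 = 49.1667 m/s
V^2 = 2417.3611
d = 2417.3611 / (2 * 0.71)
d = 2417.3611 / 1.42
d = 1702.4 m

1702.4


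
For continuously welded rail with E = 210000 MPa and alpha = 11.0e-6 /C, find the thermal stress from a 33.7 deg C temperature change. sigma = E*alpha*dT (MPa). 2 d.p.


sigma = E * alpha * dT
sigma = 210000 * 11.0e-6 * 33.7
sigma = 2.31 * 33.7
sigma = 77.85 MPa

77.85


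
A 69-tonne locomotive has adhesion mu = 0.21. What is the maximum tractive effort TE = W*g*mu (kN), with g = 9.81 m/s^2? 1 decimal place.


TE_max = W * g * mu
TE_max = 69 * 9.81 * 0.21
TE_max = 676.89 * 0.21
TE_max = 142.1 kN

142.1


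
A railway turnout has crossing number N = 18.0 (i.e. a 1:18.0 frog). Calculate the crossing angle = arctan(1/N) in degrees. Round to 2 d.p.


1/N = 1/18.0 = 0.055556
angle = arctan(0.055556) = 0.055499 rad
angle = 0.055499 * 180/pi = 3.18 degrees

3.18


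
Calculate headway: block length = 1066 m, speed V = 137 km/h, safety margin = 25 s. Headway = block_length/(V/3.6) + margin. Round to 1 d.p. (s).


V = 137 / 3.6 = 38.0556 m/s
Block traversal time = 1066 / 38.0556 = 28.0117 s
Headway = 28.0117 + 25
Headway = 53.0 s

53.0


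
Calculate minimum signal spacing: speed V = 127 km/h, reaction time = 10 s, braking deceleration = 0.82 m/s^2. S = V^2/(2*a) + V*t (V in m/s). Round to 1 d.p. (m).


V = 127 / 3.6 = 35.2778 m/s
Braking distance = 35.2778^2 / (2*0.82) = 758.8546 m
Sighting distance = 35.2778 * 10 = 352.7778 m
S = 758.8546 + 352.7778 = 1111.6 m

1111.6


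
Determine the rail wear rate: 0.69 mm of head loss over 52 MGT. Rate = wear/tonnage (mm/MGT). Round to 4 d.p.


Wear rate = total wear / cumulative tonnage
Rate = 0.69 / 52
Rate = 0.0133 mm/MGT

0.0133


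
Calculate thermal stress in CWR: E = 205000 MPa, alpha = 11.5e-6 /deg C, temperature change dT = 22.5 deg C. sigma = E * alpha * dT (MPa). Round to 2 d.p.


sigma = E * alpha * dT
sigma = 205000 * 11.5e-6 * 22.5
sigma = 2.3575 * 22.5
sigma = 53.04 MPa

53.04


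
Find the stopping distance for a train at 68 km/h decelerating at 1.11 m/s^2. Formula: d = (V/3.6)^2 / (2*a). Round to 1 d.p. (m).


Convert speed: V = 68 / 3.6 = 18.8889 m/s
V^2 = 356.7901
d = 356.7901 / (2 * 1.11)
d = 356.7901 / 2.22
d = 160.7 m

160.7


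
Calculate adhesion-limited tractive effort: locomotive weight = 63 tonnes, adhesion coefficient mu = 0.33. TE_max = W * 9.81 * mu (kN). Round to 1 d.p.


TE_max = W * g * mu
TE_max = 63 * 9.81 * 0.33
TE_max = 618.03 * 0.33
TE_max = 203.9 kN

203.9


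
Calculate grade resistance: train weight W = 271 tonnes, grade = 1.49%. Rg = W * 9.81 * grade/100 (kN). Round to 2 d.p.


Rg = W * 9.81 * grade / 100
Rg = 271 * 9.81 * 1.49 / 100
Rg = 2658.51 * 0.0149
Rg = 39.61 kN

39.61


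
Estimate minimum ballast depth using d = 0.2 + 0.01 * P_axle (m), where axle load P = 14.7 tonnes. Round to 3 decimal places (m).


d = 0.2 + 0.01 * 14.7
d = 0.2 + 0.147
d = 0.347 m

0.347


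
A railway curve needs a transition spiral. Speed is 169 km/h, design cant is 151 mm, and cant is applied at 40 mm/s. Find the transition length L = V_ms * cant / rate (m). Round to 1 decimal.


Convert speed: V = 169 / 3.6 = 46.9444 m/s
L = 46.9444 * 151 / 40
L = 7088.6111 / 40
L = 177.2 m

177.2


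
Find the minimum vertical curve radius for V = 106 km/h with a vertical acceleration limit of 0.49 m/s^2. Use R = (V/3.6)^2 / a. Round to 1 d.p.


Convert speed: V = 106 / 3.6 = 29.4444 m/s
V^2 = 866.9753 m^2/s^2
R_v = 866.9753 / 0.49
R_v = 1769.3 m

1769.3


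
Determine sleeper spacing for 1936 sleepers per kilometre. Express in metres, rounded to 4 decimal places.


Spacing = 1000 m / number of sleepers
Spacing = 1000 / 1936
Spacing = 0.5165 m

0.5165


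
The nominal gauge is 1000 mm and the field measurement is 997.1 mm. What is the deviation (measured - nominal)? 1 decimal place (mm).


Deviation = measured - nominal
Deviation = 997.1 - 1000
Deviation = -2.9 mm

-2.9


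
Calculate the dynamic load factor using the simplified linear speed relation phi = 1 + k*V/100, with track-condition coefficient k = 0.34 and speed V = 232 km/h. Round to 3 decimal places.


phi = 1 + k * V / 100
phi = 1 + 0.34 * 232 / 100
phi = 1 + 0.7888
phi = 1.789

1.789


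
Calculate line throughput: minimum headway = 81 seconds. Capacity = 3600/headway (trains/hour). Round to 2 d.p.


Capacity = 3600 / headway
Capacity = 3600 / 81
Capacity = 44.44 trains/hour

44.44


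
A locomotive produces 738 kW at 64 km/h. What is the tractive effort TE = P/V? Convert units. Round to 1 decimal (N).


Convert: P = 738 kW = 738000 W
V = 64 / 3.6 = 17.7778 m/s
TE = 738000 / 17.7778
TE = 41512.5 N

41512.5


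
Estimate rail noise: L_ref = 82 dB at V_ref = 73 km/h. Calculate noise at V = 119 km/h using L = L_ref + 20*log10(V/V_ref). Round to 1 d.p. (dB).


V/V_ref = 119 / 73 = 1.630137
log10(1.630137) = 0.212224
20 * 0.212224 = 4.2445
L = 82 + 4.2445 = 86.2 dB

86.2


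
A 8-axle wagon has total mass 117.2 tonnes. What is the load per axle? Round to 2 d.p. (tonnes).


Load per axle = total weight / number of axles
Load = 117.2 / 8
Load = 14.65 tonnes

14.65
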